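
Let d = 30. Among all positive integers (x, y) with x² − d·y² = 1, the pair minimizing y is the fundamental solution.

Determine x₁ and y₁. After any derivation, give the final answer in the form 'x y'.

11 2

√30 → a₀=5, period (2,10); ℓ=2 even so k=1
step 0: (5, 1)  from 5·(1,0) + (0,1)
step 1: (11, 2)  from 2·(5,1) + (1,0)
(x₁, y₁) = (11, 2);  11² − 30·2² = 1 ✓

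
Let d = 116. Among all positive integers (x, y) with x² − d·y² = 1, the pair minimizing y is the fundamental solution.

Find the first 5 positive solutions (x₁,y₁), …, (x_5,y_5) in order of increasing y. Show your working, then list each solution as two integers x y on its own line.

d=116: √d = [10; 1,3,2,1,4,1,2,3,1,20] (ℓ=10, even), read p_9/q_9
i=0: a=10 ⇒ p=10, q=1
…
i=3: a=2 ⇒ p=97, q=9
…
i=8: a=3 ⇒ p=7550, q=701
i=9: a=1 ⇒ p=9801, q=910
fundamental: x₁=9801, y₁=910  (since 96059601 − 116·828100 = 1)
n=2: (9801,910)∘(9801,910) = (9801·9801+116·910·910, 9801·910+910·9801) = (192119201,17837820)
n=3: (192119201,17837820)∘(9801,910) = (9801·192119201+116·910·17837820, 9801·17837820+910·192119201) = (3765920568201,349656946730)
n=4: (3765920568201,349656946730)∘(9801,910) = (9801·3765920568201+116·910·349656946730, 9801·349656946730+910·3765920568201) = (73819574785756801,6853975451963640)
n=5: (73819574785756801,6853975451963640)∘(9801,910) = (9801·73819574785756801+116·910·6853975451963640, 9801·6853975451963640+910·73819574785756801) = (1447011301184484245001,134351626459734324550)

9801 910
192119201 17837820
3765920568201 349656946730
73819574785756801 6853975451963640
1447011301184484245001 134351626459734324550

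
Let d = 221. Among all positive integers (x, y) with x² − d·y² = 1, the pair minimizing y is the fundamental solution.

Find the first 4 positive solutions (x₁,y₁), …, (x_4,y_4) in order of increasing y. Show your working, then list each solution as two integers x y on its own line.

1665 112
5544449 372960
18463013505 1241956688
61481829427201 4135715398080

[14; 1,6,2,6,1,28] for √221; ℓ=6 ⇒ convergent index 5
i=0: a=14 ⇒ p=14, q=1
…
i=2: a=6 ⇒ p=104, q=7
i=3: a=2 ⇒ p=223, q=15
i=4: a=6 ⇒ p=1442, q=97
i=5: a=1 ⇒ p=1665, q=112
fundamental: x₁=1665, y₁=112  (since 2772225 − 221·12544 = 1)
k=2:  x_2 = 1665·1665+221·112·112 = 5544449,  y_2 = 1665·112+112·1665 = 372960
k=3:  x_3 = 1665·5544449+221·112·372960 = 18463013505,  y_3 = 1665·372960+112·5544449 = 1241956688
k=4:  x_4 = 1665·18463013505+221·112·1241956688 = 61481829427201,  y_4 = 1665·1241956688+112·18463013505 = 4135715398080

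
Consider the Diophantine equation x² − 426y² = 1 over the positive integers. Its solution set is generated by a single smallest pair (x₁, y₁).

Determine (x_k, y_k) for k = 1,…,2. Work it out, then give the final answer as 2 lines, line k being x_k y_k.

88751 4300
15753480001 763258600

√426 = [20; 1,1,1,3,2,6,2,3,1,1,1,40, …], period ℓ=12 (even) → k=11
step 0: (20, 1)  from 20·(1,0) + (0,1)
step 1: (21, 1)  from 1·(20,1) + (1,0)
step 2: (41, 2)  from 1·(21,1) + (20,1)
step 3: (62, 3)  from 1·(41,2) + (21,1)
…
step 6: (3323, 161)  from 6·(516,25) + (227,11)
step 7: (7162, 347)  from 2·(3323,161) + (516,25)
step 8: (24809, 1202)  from 3·(7162,347) + (3323,161)
step 9: (31971, 1549)  from 1·(24809,1202) + (7162,347)
step 10: (56780, 2751)  from 1·(31971,1549) + (24809,1202)
step 11: (88751, 4300)  from 1·(56780,2751) + (31971,1549)
(x₁, y₁) = (88751, 4300);  88751² − 426·4300² = 1 ✓
(x_2, y_2) = (88751·88751 + 426·4300·4300, 88751·4300 + 4300·88751) = (15753480001, 763258600)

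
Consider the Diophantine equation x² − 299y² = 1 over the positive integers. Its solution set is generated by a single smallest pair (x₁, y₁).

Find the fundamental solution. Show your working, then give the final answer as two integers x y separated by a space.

[17; 3,2,3,34] for √299; ℓ=4 ⇒ convergent index 3
a_0=17:  p_0=17·1+0=17,  q_0=17·0+1=1
a_1=3:  p_1=3·17+1=52,  q_1=3·1+0=3
a_2=2:  p_2=2·52+17=121,  q_2=2·3+1=7
a_3=3:  p_3=3·121+52=415,  q_3=3·7+3=24
(x₁, y₁) = (415, 24);  415² − 299·24² = 1 ✓

415 24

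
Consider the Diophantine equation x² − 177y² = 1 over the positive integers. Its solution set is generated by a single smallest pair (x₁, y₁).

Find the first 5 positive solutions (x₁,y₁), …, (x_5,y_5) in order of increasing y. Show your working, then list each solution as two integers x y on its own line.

√177 → a₀=13, period (3,3,2,8,2,3,3,26); ℓ=8 even so k=7
i=0: a=13 ⇒ p=13, q=1
i=1: a=3 ⇒ p=40, q=3
i=2: a=3 ⇒ p=133, q=10
…
i=4: a=8 ⇒ p=2581, q=194
i=5: a=2 ⇒ p=5468, q=411
i=6: a=3 ⇒ p=18985, q=1427
i=7: a=3 ⇒ p=62423, q=4692
fundamental: x₁=62423, y₁=4692  (since 3896630929 − 177·22014864 = 1)
n=2: (62423,4692)∘(62423,4692) = (62423·62423+177·4692·4692, 62423·4692+4692·62423) = (7793261857,585777432)
n=3: (7793261857,585777432)∘(62423,4692) = (62423·7793261857+177·4692·585777432, 62423·585777432+4692·7793261857) = (972957569736599,73131969270780)
n=4: (972957569736599,73131969270780)∘(62423,4692) = (62423·972957569736599+177·4692·73131969270780, 62423·73131969270780+4692·972957569736599) = (121469860743542176897,9130233834994022448)
n=5: (121469860743542176897,9130233834994022448)∘(62423,4692) = (62423·121469860743542176897+177·4692·9130233834994022448, 62423·9130233834994022448+4692·121469860743542176897) = (15165026233415309047146263,1139873173290531757272228)

62423 4692
7793261857 585777432
972957569736599 73131969270780
121469860743542176897 9130233834994022448
15165026233415309047146263 1139873173290531757272228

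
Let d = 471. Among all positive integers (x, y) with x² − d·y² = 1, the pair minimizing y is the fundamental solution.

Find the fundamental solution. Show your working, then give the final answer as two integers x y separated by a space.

√471 = [21; 1,2,2,1,3,…,2,1,42, …], period ℓ=14 (even) → k=13
i=0: a=21 ⇒ p=21, q=1
…
i=2: a=2 ⇒ p=65, q=3
…
i=7: a=14 ⇒ p=48809, q=2249
i=8: a=4 ⇒ p=198665, q=9154
i=9: a=3 ⇒ p=644804, q=29711
…
i=11: a=2 ⇒ p=2331742, q=107441
i=12: a=2 ⇒ p=5506953, q=253747
i=13: a=1 ⇒ p=7838695, q=361188
(x₁, y₁) = (7838695, 361188);  7838695² − 471·361188² = 1 ✓

7838695 361188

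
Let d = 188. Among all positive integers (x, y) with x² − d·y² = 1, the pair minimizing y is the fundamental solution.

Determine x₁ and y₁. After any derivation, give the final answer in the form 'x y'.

√188 = [13; 1,2,2,6,2,2,1,26, …], period ℓ=8 (even) → k=7
k=0  a_k=13  p_k/q_k = 13/1
…
k=2  a_k=2  p_k/q_k = 41/3
k=3  a_k=2  p_k/q_k = 96/7
k=4  a_k=6  p_k/q_k = 617/45
…
k=6  a_k=2  p_k/q_k = 3277/239
k=7  a_k=1  p_k/q_k = 4607/336
→ (4607, 336).  Check: 4607²=21224449, 188·336²=21224448, difference 1.

4607 336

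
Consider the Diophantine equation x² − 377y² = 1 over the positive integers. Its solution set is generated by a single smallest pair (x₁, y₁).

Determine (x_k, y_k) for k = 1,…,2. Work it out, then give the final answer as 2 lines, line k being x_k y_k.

233 12
108577 5592

[19; 2,2,2,38] for √377; ℓ=4 ⇒ convergent index 3
a_0=19:  p_0=19·1+0=19,  q_0=19·0+1=1
…
a_2=2:  p_2=2·39+19=97,  q_2=2·2+1=5
a_3=2:  p_3=2·97+39=233,  q_3=2·5+2=12
fundamental: x₁=233, y₁=12  (since 54289 − 377·144 = 1)
(233+12√377)^2 = 108577 + 5592√377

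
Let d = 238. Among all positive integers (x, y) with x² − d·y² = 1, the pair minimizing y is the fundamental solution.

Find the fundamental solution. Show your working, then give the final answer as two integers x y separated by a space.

√238 → a₀=15, period (2,2,1,14,1,2,2,30); ℓ=8 even so k=7
k=0  a_k=15  p_k/q_k = 15/1
k=1  a_k=2  p_k/q_k = 31/2
k=2  a_k=2  p_k/q_k = 77/5
k=3  a_k=1  p_k/q_k = 108/7
k=4  a_k=14  p_k/q_k = 1589/103
k=5  a_k=1  p_k/q_k = 1697/110
k=6  a_k=2  p_k/q_k = 4983/323
k=7  a_k=2  p_k/q_k = 11663/756
(x₁, y₁) = (11663, 756);  11663² − 238·756² = 1 ✓

11663 756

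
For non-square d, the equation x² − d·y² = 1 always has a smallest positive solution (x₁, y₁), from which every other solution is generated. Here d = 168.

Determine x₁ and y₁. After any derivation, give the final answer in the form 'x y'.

13 1

√168 = [12; 1,24, …], period ℓ=2 (even) → k=1
k=0  a_k=12  p_k/q_k = 12/1
k=1  a_k=1  p_k/q_k = 13/1
→ (13, 1).  Check: 13²=169, 168·1²=168, difference 1.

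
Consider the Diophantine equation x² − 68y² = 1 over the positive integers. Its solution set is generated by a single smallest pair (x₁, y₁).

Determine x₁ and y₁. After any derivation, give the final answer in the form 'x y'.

33 4

√68 → a₀=8, period (4,16); ℓ=2 even so k=1
k=0  a_k=8  p_k/q_k = 8/1
k=1  a_k=4  p_k/q_k = 33/4
→ (33, 4).  Check: 33²=1089, 68·4²=1088, difference 1.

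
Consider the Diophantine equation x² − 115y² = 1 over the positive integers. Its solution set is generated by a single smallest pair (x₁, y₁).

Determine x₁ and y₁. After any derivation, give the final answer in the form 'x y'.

1126 105

√115 → a₀=10, period (1,2,1,1,1,1,1,2,1,20); ℓ=10 even so k=9
step 0: (10, 1)  from 10·(1,0) + (0,1)
…
step 3: (43, 4)  from 1·(32,3) + (11,1)
…
step 7: (311, 29)  from 1·(193,18) + (118,11)
step 8: (815, 76)  from 2·(311,29) + (193,18)
step 9: (1126, 105)  from 1·(815,76) + (311,29)
fundamental: x₁=1126, y₁=105  (since 1267876 − 115·11025 = 1)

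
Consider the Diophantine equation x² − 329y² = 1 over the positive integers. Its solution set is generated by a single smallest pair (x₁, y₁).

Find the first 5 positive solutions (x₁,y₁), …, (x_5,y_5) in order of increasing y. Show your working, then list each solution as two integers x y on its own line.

√329 → a₀=18, period (7,4,2,1,1,4,1,1,2,4,7,36); ℓ=12 even so k=11
k=0  a_k=18  p_k/q_k = 18/1
k=1  a_k=7  p_k/q_k = 127/7
…
k=3  a_k=2  p_k/q_k = 1179/65
k=4  a_k=1  p_k/q_k = 1705/94
…
k=6  a_k=4  p_k/q_k = 13241/730
k=7  a_k=1  p_k/q_k = 16125/889
k=8  a_k=1  p_k/q_k = 29366/1619
k=9  a_k=2  p_k/q_k = 74857/4127
k=10  a_k=4  p_k/q_k = 328794/18127
k=11  a_k=7  p_k/q_k = 2376415/131016
fundamental: x₁=2376415, y₁=131016  (since 5647348252225 − 329·17165192256 = 1)
(2376415+131016√329)^2 = 11294696504449 + 622696775280√329
(2376415+131016√329)^3 = 53681772387237964255 + 2959571914453911384√329
(2376415+131016√329)^4 = 255140338255224918953587201 + 14066342182173360946441440√329
(2376415+131016√329)^5 = 1212638653869526969777790618564575 + 66854933113696055535160815363816√329

2376415 131016
11294696504449 622696775280
53681772387237964255 2959571914453911384
255140338255224918953587201 14066342182173360946441440
1212638653869526969777790618564575 66854933113696055535160815363816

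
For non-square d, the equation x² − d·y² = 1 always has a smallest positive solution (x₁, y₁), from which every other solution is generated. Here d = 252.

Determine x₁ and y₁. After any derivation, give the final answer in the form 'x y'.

127 8

√252 = [15; 1,6,1,30, …], period ℓ=4 (even) → k=3
i=0: a=15 ⇒ p=15, q=1
i=1: a=1 ⇒ p=16, q=1
i=2: a=6 ⇒ p=111, q=7
i=3: a=1 ⇒ p=127, q=8
(x₁, y₁) = (127, 8);  127² − 252·8² = 1 ✓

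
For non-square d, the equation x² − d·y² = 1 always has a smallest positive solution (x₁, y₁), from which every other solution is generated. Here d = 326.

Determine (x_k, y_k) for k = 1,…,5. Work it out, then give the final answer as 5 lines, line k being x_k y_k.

√326 → a₀=18, period (18,36); ℓ=2 even so k=1
a_0=18:  p_0=18·1+0=18,  q_0=18·0+1=1
a_1=18:  p_1=18·18+1=325,  q_1=18·1+0=18
fundamental: x₁=325, y₁=18  (since 105625 − 326·324 = 1)
(325+18√326)^2 = 211249 + 11700√326
(325+18√326)^3 = 137311525 + 7604982√326
(325+18√326)^4 = 89252280001 + 4943226600√326
(325+18√326)^5 = 58013844689125 + 3213089685018√326

325 18
211249 11700
137311525 7604982
89252280001 4943226600
58013844689125 3213089685018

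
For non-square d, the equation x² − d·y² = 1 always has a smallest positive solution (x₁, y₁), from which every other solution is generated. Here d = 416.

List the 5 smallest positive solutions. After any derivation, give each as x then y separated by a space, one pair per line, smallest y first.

√416 → a₀=20, period (2,1,1,9,1,1,2,40); ℓ=8 even so k=7
k=0  a_k=20  p_k/q_k = 20/1
…
k=2  a_k=1  p_k/q_k = 61/3
…
k=4  a_k=9  p_k/q_k = 979/48
k=5  a_k=1  p_k/q_k = 1081/53
k=6  a_k=1  p_k/q_k = 2060/101
k=7  a_k=2  p_k/q_k = 5201/255
→ (5201, 255).  Check: 5201²=27050401, 416·255²=27050400, difference 1.
(x_2, y_2) = (5201·5201 + 416·255·255, 5201·255 + 255·5201) = (54100801, 2652510)
(x_3, y_3) = (5201·54100801 + 416·255·2652510, 5201·2652510 + 255·54100801) = (562756526801, 27591408765)
(x_4, y_4) = (5201·562756526801 + 416·255·27591408765, 5201·27591408765 + 255·562756526801) = (5853793337683201, 287005831321020)
(x_5, y_5) = (5201·5853793337683201 + 416·255·287005831321020, 5201·287005831321020 + 255·5853793337683201) = (60891157735824130001, 2985434629809841275)

5201 255
54100801 2652510
562756526801 27591408765
5853793337683201 287005831321020
60891157735824130001 2985434629809841275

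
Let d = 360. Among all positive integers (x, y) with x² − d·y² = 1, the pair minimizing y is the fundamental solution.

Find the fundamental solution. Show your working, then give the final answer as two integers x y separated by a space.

√360 → a₀=18, period (1,36); ℓ=2 even so k=1
k=0  a_k=18  p_k/q_k = 18/1
k=1  a_k=1  p_k/q_k = 19/1
fundamental: x₁=19, y₁=1  (since 361 − 360·1 = 1)

19 1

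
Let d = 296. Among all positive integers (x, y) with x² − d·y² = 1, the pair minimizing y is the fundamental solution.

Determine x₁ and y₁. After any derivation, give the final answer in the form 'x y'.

[17; 4,1,7,1,4,34] for √296; ℓ=6 ⇒ convergent index 5
step 0: (17, 1)  from 17·(1,0) + (0,1)
…
step 2: (86, 5)  from 1·(69,4) + (17,1)
…
step 4: (757, 44)  from 1·(671,39) + (86,5)
step 5: (3699, 215)  from 4·(757,44) + (671,39)
(x₁, y₁) = (3699, 215);  3699² − 296·215² = 1 ✓

3699 215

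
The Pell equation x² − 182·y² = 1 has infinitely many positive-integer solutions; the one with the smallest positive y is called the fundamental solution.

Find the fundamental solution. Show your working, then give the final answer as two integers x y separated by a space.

[13; 2,26] for √182; ℓ=2 ⇒ convergent index 1
k=0  a_k=13  p_k/q_k = 13/1
k=1  a_k=2  p_k/q_k = 27/2
→ (27, 2).  Check: 27²=729, 182·2²=728, difference 1.

27 2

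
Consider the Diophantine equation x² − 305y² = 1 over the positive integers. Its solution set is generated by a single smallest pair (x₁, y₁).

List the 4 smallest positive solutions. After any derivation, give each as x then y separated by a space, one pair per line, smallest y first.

√305 = [17; 2,6,2,34, …], period ℓ=4 (even) → k=3
a_0=17:  p_0=17·1+0=17,  q_0=17·0+1=1
…
a_2=6:  p_2=6·35+17=227,  q_2=6·2+1=13
a_3=2:  p_3=2·227+35=489,  q_3=2·13+2=28
(x₁, y₁) = (489, 28);  489² − 305·28² = 1 ✓
k=2:  x_2 = 489·489+305·28·28 = 478241,  y_2 = 489·28+28·489 = 27384
k=3:  x_3 = 489·478241+305·28·27384 = 467719209,  y_3 = 489·27384+28·478241 = 26781524
k=4:  x_4 = 489·467719209+305·28·26781524 = 457428908161,  y_4 = 489·26781524+28·467719209 = 26192303088

489 28
478241 27384
467719209 26781524
457428908161 26192303088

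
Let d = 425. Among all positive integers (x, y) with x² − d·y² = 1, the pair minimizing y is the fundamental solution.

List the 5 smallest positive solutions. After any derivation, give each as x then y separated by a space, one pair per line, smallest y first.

143649 6968
41270070401 2001892464
11856808685922849 575139701115304
3406437421806992601601 165236485849022716128
978662658398448551768841249 47472111910877388597026840

[20; 1,1,1,1,1,1,40] for √425; ℓ=7 ⇒ convergent index 13
i=0: a=20 ⇒ p=20, q=1
i=1: a=1 ⇒ p=21, q=1
i=2: a=1 ⇒ p=41, q=2
…
i=4: a=1 ⇒ p=103, q=5
i=5: a=1 ⇒ p=165, q=8
i=6: a=1 ⇒ p=268, q=13
i=7: a=40 ⇒ p=10885, q=528
i=8: a=1 ⇒ p=11153, q=541
i=9: a=1 ⇒ p=22038, q=1069
i=10: a=1 ⇒ p=33191, q=1610
…
i=12: a=1 ⇒ p=88420, q=4289
i=13: a=1 ⇒ p=143649, q=6968
(x₁, y₁) = (143649, 6968);  143649² − 425·6968² = 1 ✓
(143649+6968√425)^2 = 41270070401 + 2001892464√425
(143649+6968√425)^3 = 11856808685922849 + 575139701115304√425
(143649+6968√425)^4 = 3406437421806992601601 + 165236485849022716128√425
(143649+6968√425)^5 = 978662658398448551768841249 + 47472111910877388597026840√425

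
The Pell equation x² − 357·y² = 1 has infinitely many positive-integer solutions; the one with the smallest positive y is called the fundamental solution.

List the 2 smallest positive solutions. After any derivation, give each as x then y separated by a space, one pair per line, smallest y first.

√357 → a₀=18, period (1,8,2,8,1,36); ℓ=6 even so k=5
step 0: (18, 1)  from 18·(1,0) + (0,1)
…
step 2: (170, 9)  from 8·(19,1) + (18,1)
step 3: (359, 19)  from 2·(170,9) + (19,1)
step 4: (3042, 161)  from 8·(359,19) + (170,9)
step 5: (3401, 180)  from 1·(3042,161) + (359,19)
(x₁, y₁) = (3401, 180);  3401² − 357·180² = 1 ✓
(3401+180√357)^2 = 23133601 + 1224360√357

3401 180
23133601 1224360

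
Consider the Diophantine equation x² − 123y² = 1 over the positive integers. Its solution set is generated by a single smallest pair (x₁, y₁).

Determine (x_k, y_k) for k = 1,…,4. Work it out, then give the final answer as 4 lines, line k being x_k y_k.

√123 = [11; 11,22, …], period ℓ=2 (even) → k=1
step 0: (11, 1)  from 11·(1,0) + (0,1)
step 1: (122, 11)  from 11·(11,1) + (1,0)
→ (122, 11).  Check: 122²=14884, 123·11²=14883, difference 1.
n=2: (122,11)∘(122,11) = (122·122+123·11·11, 122·11+11·122) = (29767,2684)
n=3: (29767,2684)∘(122,11) = (122·29767+123·11·2684, 122·2684+11·29767) = (7263026,654885)
n=4: (7263026,654885)∘(122,11) = (122·7263026+123·11·654885, 122·654885+11·7263026) = (1772148577,159789256)

122 11
29767 2684
7263026 654885
1772148577 159789256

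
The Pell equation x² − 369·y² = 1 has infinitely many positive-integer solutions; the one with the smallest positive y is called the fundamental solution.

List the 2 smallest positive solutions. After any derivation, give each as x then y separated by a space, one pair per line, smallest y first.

8396801 437120
141012534067201 7340819306240

√369 = [19; 4,1,3,2,7,4,7,2,3,1,4,38, …], period ℓ=12 (even) → k=11
k=0  a_k=19  p_k/q_k = 19/1
…
k=3  a_k=3  p_k/q_k = 365/19
k=4  a_k=2  p_k/q_k = 826/43
k=5  a_k=7  p_k/q_k = 6147/320
…
k=8  a_k=2  p_k/q_k = 393504/20485
k=9  a_k=3  p_k/q_k = 1364557/71036
k=10  a_k=1  p_k/q_k = 1758061/91521
k=11  a_k=4  p_k/q_k = 8396801/437120
→ (8396801, 437120).  Check: 8396801²=70506267033601, 369·437120²=70506267033600, difference 1.
(8396801+437120√369)^2 = 141012534067201 + 7340819306240√369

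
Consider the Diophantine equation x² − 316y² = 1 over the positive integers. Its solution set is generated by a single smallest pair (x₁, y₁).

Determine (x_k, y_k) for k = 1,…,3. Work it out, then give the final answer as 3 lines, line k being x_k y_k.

√316 → a₀=17, period (1,3,2,8,2,3,1,34); ℓ=8 even so k=7
i=0: a=17 ⇒ p=17, q=1
…
i=3: a=2 ⇒ p=160, q=9
…
i=6: a=3 ⇒ p=9937, q=559
i=7: a=1 ⇒ p=12799, q=720
(x₁, y₁) = (12799, 720);  12799² − 316·720² = 1 ✓
(12799+720√316)^2 = 327628801 + 18430560√316
(12799+720√316)^3 = 8386642035199 + 471785474160√316

12799 720
327628801 18430560
8386642035199 471785474160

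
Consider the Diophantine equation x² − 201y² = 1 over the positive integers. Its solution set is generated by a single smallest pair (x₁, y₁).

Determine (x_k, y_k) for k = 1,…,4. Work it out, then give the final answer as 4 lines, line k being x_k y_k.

515095 36332
530645718049 37428863080
546665912276384215 38558840456348868
563169756167477608732801 39722931849688611461840

d=201: √d = [14; 5,1,1,1,2,…,1,5,28] (ℓ=14, even), read p_13/q_13
a_0=14:  p_0=14·1+0=14,  q_0=14·0+1=1
…
a_3=1:  p_3=1·85+71=156,  q_3=1·6+5=11
a_4=1:  p_4=1·156+85=241,  q_4=1·11+6=17
a_5=2:  p_5=2·241+156=638,  q_5=2·17+11=45
a_6=1:  p_6=1·638+241=879,  q_6=1·45+17=62
…
a_8=1:  p_8=1·7670+879=8549,  q_8=1·541+62=603
…
a_10=1:  p_10=1·24768+8549=33317,  q_10=1·1747+603=2350
a_11=1:  p_11=1·33317+24768=58085,  q_11=1·2350+1747=4097
a_12=1:  p_12=1·58085+33317=91402,  q_12=1·4097+2350=6447
a_13=5:  p_13=5·91402+58085=515095,  q_13=5·6447+4097=36332
→ (515095, 36332).  Check: 515095²=265322859025, 201·36332²=265322859024, difference 1.
(515095+36332√201)^2 = 530645718049 + 37428863080√201
(515095+36332√201)^3 = 546665912276384215 + 38558840456348868√201
(515095+36332√201)^4 = 563169756167477608732801 + 39722931849688611461840√201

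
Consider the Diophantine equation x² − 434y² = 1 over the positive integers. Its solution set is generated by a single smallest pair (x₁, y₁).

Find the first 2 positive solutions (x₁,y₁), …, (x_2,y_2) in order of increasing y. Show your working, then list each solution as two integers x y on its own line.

√434 → a₀=20, period (1,4,1,40); ℓ=4 even so k=3
step 0: (20, 1)  from 20·(1,0) + (0,1)
…
step 2: (104, 5)  from 4·(21,1) + (20,1)
step 3: (125, 6)  from 1·(104,5) + (21,1)
(x₁, y₁) = (125, 6);  125² − 434·6² = 1 ✓
n=2: (125,6)∘(125,6) = (125·125+434·6·6, 125·6+6·125) = (31249,1500)

125 6
31249 1500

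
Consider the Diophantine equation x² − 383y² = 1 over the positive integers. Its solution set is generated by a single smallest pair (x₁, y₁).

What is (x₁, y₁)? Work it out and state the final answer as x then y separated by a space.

√383 = [19; 1,1,3,19,3,1,1,38, …], period ℓ=8 (even) → k=7
k=0  a_k=19  p_k/q_k = 19/1
…
k=2  a_k=1  p_k/q_k = 39/2
k=3  a_k=3  p_k/q_k = 137/7
k=4  a_k=19  p_k/q_k = 2642/135
…
k=6  a_k=1  p_k/q_k = 10705/547
k=7  a_k=1  p_k/q_k = 18768/959
(x₁, y₁) = (18768, 959);  18768² − 383·959² = 1 ✓

18768 959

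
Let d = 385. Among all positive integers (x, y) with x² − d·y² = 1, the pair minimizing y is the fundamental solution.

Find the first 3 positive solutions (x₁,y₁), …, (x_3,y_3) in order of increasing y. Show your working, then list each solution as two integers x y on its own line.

d=385: √d = [19; 1,1,1,1,1,…,1,1,38] (ℓ=16, even), read p_15/q_15
step 0: (19, 1)  from 19·(1,0) + (0,1)
step 1: (20, 1)  from 1·(19,1) + (1,0)
…
step 3: (59, 3)  from 1·(39,2) + (20,1)
step 4: (98, 5)  from 1·(59,3) + (39,2)
…
step 9: (2747, 140)  from 1·(2021,103) + (726,37)
…
step 11: (13009, 663)  from 1·(10262,523) + (2747,140)
step 12: (23271, 1186)  from 1·(13009,663) + (10262,523)
…
step 14: (59551, 3035)  from 1·(36280,1849) + (23271,1186)
step 15: (95831, 4884)  from 1·(59551,3035) + (36280,1849)
(x₁, y₁) = (95831, 4884);  95831² − 385·4884² = 1 ✓
k=2:  x_2 = 95831·95831+385·4884·4884 = 18367161121,  y_2 = 95831·4884+4884·95831 = 936077208
k=3:  x_3 = 95831·18367161121+385·4884·936077208 = 3520286834677271,  y_3 = 95831·936077208+4884·18367161121 = 179410429834812

95831 4884
18367161121 936077208
3520286834677271 179410429834812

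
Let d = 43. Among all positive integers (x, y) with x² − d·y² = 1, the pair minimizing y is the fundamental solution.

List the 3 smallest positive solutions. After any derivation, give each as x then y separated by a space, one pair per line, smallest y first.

√43 → a₀=6, period (1,1,3,1,5,1,3,1,1,12); ℓ=10 even so k=9
i=0: a=6 ⇒ p=6, q=1
i=1: a=1 ⇒ p=7, q=1
i=2: a=1 ⇒ p=13, q=2
i=3: a=3 ⇒ p=46, q=7
i=4: a=1 ⇒ p=59, q=9
i=5: a=5 ⇒ p=341, q=52
…
i=8: a=1 ⇒ p=1941, q=296
i=9: a=1 ⇒ p=3482, q=531
(x₁, y₁) = (3482, 531);  3482² − 43·531² = 1 ✓
(3482+531√43)^2 = 24248647 + 3697884√43
(3482+531√43)^3 = 168867574226 + 25752063645√43

3482 531
24248647 3697884
168867574226 25752063645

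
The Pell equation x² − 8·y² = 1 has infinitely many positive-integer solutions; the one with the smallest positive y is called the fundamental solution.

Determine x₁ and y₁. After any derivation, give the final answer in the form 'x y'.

√8 → a₀=2, period (1,4); ℓ=2 even so k=1
i=0: a=2 ⇒ p=2, q=1
i=1: a=1 ⇒ p=3, q=1
→ (3, 1).  Check: 3²=9, 8·1²=8, difference 1.

3 1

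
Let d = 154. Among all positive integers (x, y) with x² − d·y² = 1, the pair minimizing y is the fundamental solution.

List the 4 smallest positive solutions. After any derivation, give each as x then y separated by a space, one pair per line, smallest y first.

21295 1716
906954049 73084440
38627172925615 3112666297884
1645131293994988801 132568457553795120

√154 → a₀=12, period (2,2,3,1,2,1,3,2,2,24); ℓ=10 even so k=9
step 0: (12, 1)  from 12·(1,0) + (0,1)
step 1: (25, 2)  from 2·(12,1) + (1,0)
step 2: (62, 5)  from 2·(25,2) + (12,1)
step 3: (211, 17)  from 3·(62,5) + (25,2)
step 4: (273, 22)  from 1·(211,17) + (62,5)
…
step 6: (1030, 83)  from 1·(757,61) + (273,22)
…
step 8: (8724, 703)  from 2·(3847,310) + (1030,83)
step 9: (21295, 1716)  from 2·(8724,703) + (3847,310)
fundamental: x₁=21295, y₁=1716  (since 453477025 − 154·2944656 = 1)
(x_2, y_2) = (21295·21295 + 154·1716·1716, 21295·1716 + 1716·21295) = (906954049, 73084440)
(x_3, y_3) = (21295·906954049 + 154·1716·73084440, 21295·73084440 + 1716·906954049) = (38627172925615, 3112666297884)
(x_4, y_4) = (21295·38627172925615 + 154·1716·3112666297884, 21295·3112666297884 + 1716·38627172925615) = (1645131293994988801, 132568457553795120)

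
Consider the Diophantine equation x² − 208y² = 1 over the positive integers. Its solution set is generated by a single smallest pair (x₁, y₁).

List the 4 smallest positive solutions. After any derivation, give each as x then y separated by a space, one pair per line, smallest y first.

649 45
842401 58410
1093435849 75816135
1419278889601 98409284820

√208 = [14; 2,2,1,2,2,28, …], period ℓ=6 (even) → k=5
k=0  a_k=14  p_k/q_k = 14/1
…
k=2  a_k=2  p_k/q_k = 72/5
…
k=4  a_k=2  p_k/q_k = 274/19
k=5  a_k=2  p_k/q_k = 649/45
(x₁, y₁) = (649, 45);  649² − 208·45² = 1 ✓
k=2:  x_2 = 649·649+208·45·45 = 842401,  y_2 = 649·45+45·649 = 58410
k=3:  x_3 = 649·842401+208·45·58410 = 1093435849,  y_3 = 649·58410+45·842401 = 75816135
k=4:  x_4 = 649·1093435849+208·45·75816135 = 1419278889601,  y_4 = 649·75816135+45·1093435849 = 98409284820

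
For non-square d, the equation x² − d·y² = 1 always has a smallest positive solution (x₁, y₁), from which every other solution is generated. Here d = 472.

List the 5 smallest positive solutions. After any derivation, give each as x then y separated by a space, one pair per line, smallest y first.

[21; 1,2,1,1,1,…,2,1,42] for √472; ℓ=14 ⇒ convergent index 13
i=0: a=21 ⇒ p=21, q=1
…
i=3: a=1 ⇒ p=87, q=4
…
i=6: a=4 ⇒ p=1108, q=51
i=7: a=5 ⇒ p=5779, q=266
i=8: a=4 ⇒ p=24224, q=1115
…
i=11: a=1 ⇒ p=84230, q=3877
i=12: a=2 ⇒ p=222687, q=10250
i=13: a=1 ⇒ p=306917, q=14127
→ (306917, 14127).  Check: 306917²=94198044889, 472·14127²=94198044888, difference 1.
(x_2, y_2) = (306917·306917 + 472·14127·14127, 306917·14127 + 14127·306917) = (188396089777, 8671632918)
(x_3, y_3) = (306917·188396089777 + 472·14127·8671632918, 306917·8671632918 + 14127·188396089777) = (115643925371868101, 5322943120573485)
(x_4, y_4) = (306917·115643925371868101 + 472·14127·5322943120573485, 306917·5322943120573485 + 14127·115643925371868101) = (70986173286526887819457, 3267403467465432958572)
(x_5, y_5) = (306917·70986173286526887819457 + 472·14127·3267403467465432958572, 306917·3267403467465432958572 + 14127·70986173286526887819457) = (43573726693046301732396700037, 2005643340042853631571511563)

306917 14127
188396089777 8671632918
115643925371868101 5322943120573485
70986173286526887819457 3267403467465432958572
43573726693046301732396700037 2005643340042853631571511563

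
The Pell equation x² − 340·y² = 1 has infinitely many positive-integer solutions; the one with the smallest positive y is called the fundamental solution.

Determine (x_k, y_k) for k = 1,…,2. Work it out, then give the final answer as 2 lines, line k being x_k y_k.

285769 15498
163327842721 8857695924

√340 = [18; 2,3,1,1,1,…,3,2,36, …], period ℓ=14 (even) → k=13
i=0: a=18 ⇒ p=18, q=1
…
i=2: a=3 ⇒ p=129, q=7
…
i=5: a=1 ⇒ p=461, q=25
…
i=8: a=1 ⇒ p=7265, q=394
i=9: a=1 ⇒ p=13774, q=747
i=10: a=1 ⇒ p=21039, q=1141
…
i=12: a=3 ⇒ p=125478, q=6805
i=13: a=2 ⇒ p=285769, q=15498
(x₁, y₁) = (285769, 15498);  285769² − 340·15498² = 1 ✓
n=2: (285769,15498)∘(285769,15498) = (285769·285769+340·15498·15498, 285769·15498+15498·285769) = (163327842721,8857695924)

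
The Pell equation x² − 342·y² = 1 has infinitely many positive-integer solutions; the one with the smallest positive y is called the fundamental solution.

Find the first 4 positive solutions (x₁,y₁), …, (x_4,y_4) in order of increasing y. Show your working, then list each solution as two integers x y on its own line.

37 2
2737 148
202501 10950
14982337 810152

√342 → a₀=18, period (2,36); ℓ=2 even so k=1
step 0: (18, 1)  from 18·(1,0) + (0,1)
step 1: (37, 2)  from 2·(18,1) + (1,0)
(x₁, y₁) = (37, 2);  37² − 342·2² = 1 ✓
(37+2√342)^2 = 2737 + 148√342
(37+2√342)^3 = 202501 + 10950√342
(37+2√342)^4 = 14982337 + 810152√342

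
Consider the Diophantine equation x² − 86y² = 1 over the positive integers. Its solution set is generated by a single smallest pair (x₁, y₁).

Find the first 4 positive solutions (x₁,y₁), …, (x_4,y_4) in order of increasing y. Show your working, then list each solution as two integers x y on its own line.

10405 1122
216528049 23348820
4505948689285 485888943078
93768792007492801 10111348882104360

[9; 3,1,1,1,8,1,1,1,3,18] for √86; ℓ=10 ⇒ convergent index 9
step 0: (9, 1)  from 9·(1,0) + (0,1)
…
step 4: (102, 11)  from 1·(65,7) + (37,4)
step 5: (881, 95)  from 8·(102,11) + (65,7)
step 6: (983, 106)  from 1·(881,95) + (102,11)
…
step 8: (2847, 307)  from 1·(1864,201) + (983,106)
step 9: (10405, 1122)  from 3·(2847,307) + (1864,201)
(x₁, y₁) = (10405, 1122);  10405² − 86·1122² = 1 ✓
k=2:  x_2 = 10405·10405+86·1122·1122 = 216528049,  y_2 = 10405·1122+1122·10405 = 23348820
k=3:  x_3 = 10405·216528049+86·1122·23348820 = 4505948689285,  y_3 = 10405·23348820+1122·216528049 = 485888943078
k=4:  x_4 = 10405·4505948689285+86·1122·485888943078 = 93768792007492801,  y_4 = 10405·485888943078+1122·4505948689285 = 10111348882104360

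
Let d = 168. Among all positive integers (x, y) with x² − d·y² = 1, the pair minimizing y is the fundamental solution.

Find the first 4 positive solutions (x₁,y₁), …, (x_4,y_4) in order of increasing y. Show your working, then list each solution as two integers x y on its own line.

√168 → a₀=12, period (1,24); ℓ=2 even so k=1
a_0=12:  p_0=12·1+0=12,  q_0=12·0+1=1
a_1=1:  p_1=1·12+1=13,  q_1=1·1+0=1
fundamental: x₁=13, y₁=1  (since 169 − 168·1 = 1)
n=2: (13,1)∘(13,1) = (13·13+168·1·1, 13·1+1·13) = (337,26)
n=3: (337,26)∘(13,1) = (13·337+168·1·26, 13·26+1·337) = (8749,675)
n=4: (8749,675)∘(13,1) = (13·8749+168·1·675, 13·675+1·8749) = (227137,17524)

13 1
337 26
8749 675
227137 17524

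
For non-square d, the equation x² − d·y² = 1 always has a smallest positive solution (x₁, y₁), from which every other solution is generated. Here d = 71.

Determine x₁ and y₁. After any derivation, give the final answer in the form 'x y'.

√71 → a₀=8, period (2,2,1,7,1,2,2,16); ℓ=8 even so k=7
step 0: (8, 1)  from 8·(1,0) + (0,1)
step 1: (17, 2)  from 2·(8,1) + (1,0)
step 2: (42, 5)  from 2·(17,2) + (8,1)
step 3: (59, 7)  from 1·(42,5) + (17,2)
…
step 5: (514, 61)  from 1·(455,54) + (59,7)
step 6: (1483, 176)  from 2·(514,61) + (455,54)
step 7: (3480, 413)  from 2·(1483,176) + (514,61)
(x₁, y₁) = (3480, 413);  3480² − 71·413² = 1 ✓

3480 413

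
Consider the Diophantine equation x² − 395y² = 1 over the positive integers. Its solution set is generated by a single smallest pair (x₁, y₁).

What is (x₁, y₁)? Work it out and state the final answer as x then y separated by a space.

159 8

√395 = [19; 1,6,1,38, …], period ℓ=4 (even) → k=3
k=0  a_k=19  p_k/q_k = 19/1
…
k=2  a_k=6  p_k/q_k = 139/7
k=3  a_k=1  p_k/q_k = 159/8
(x₁, y₁) = (159, 8);  159² − 395·8² = 1 ✓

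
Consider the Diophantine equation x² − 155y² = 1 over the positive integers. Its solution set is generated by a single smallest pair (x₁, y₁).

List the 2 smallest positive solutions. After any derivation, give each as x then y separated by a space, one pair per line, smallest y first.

249 20
124001 9960

d=155: √d = [12; 2,4,2,24] (ℓ=4, even), read p_3/q_3
a_0=12:  p_0=12·1+0=12,  q_0=12·0+1=1
a_1=2:  p_1=2·12+1=25,  q_1=2·1+0=2
a_2=4:  p_2=4·25+12=112,  q_2=4·2+1=9
a_3=2:  p_3=2·112+25=249,  q_3=2·9+2=20
(x₁, y₁) = (249, 20);  249² − 155·20² = 1 ✓
k=2:  x_2 = 249·249+155·20·20 = 124001,  y_2 = 249·20+20·249 = 9960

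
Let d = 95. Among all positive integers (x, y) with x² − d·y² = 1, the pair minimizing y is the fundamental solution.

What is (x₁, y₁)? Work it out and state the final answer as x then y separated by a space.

39 4

√95 → a₀=9, period (1,2,1,18); ℓ=4 even so k=3
i=0: a=9 ⇒ p=9, q=1
…
i=2: a=2 ⇒ p=29, q=3
i=3: a=1 ⇒ p=39, q=4
(x₁, y₁) = (39, 4);  39² − 95·4² = 1 ✓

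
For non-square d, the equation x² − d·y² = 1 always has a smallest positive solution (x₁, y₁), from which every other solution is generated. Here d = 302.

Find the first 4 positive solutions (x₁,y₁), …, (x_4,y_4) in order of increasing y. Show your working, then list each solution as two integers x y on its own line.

4276623 246092
36579008568257 2104885414632
312869258720405635599 18003602753159249380
2676047735673238042056036097 153989243234046232237072848

√302 → a₀=17, period (2,1,1,1,4,…,1,2,34); ℓ=16 even so k=15
i=0: a=17 ⇒ p=17, q=1
…
i=6: a=2 ⇒ p=1425, q=82
i=7: a=1 ⇒ p=2068, q=119
i=8: a=16 ⇒ p=34513, q=1986
…
i=10: a=2 ⇒ p=107675, q=6196
…
i=14: a=1 ⇒ p=1617193, q=93059
i=15: a=2 ⇒ p=4276623, q=246092
→ (4276623, 246092).  Check: 4276623²=18289504284129, 302·246092²=18289504284128, difference 1.
(4276623+246092√302)^2 = 36579008568257 + 2104885414632√302
(4276623+246092√302)^3 = 312869258720405635599 + 18003602753159249380√302
(4276623+246092√302)^4 = 2676047735673238042056036097 + 153989243234046232237072848√302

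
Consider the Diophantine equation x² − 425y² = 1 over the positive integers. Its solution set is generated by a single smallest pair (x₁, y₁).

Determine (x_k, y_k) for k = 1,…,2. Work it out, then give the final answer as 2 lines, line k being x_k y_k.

143649 6968
41270070401 2001892464

[20; 1,1,1,1,1,1,40] for √425; ℓ=7 ⇒ convergent index 13
step 0: (20, 1)  from 20·(1,0) + (0,1)
step 1: (21, 1)  from 1·(20,1) + (1,0)
step 2: (41, 2)  from 1·(21,1) + (20,1)
…
step 4: (103, 5)  from 1·(62,3) + (41,2)
step 5: (165, 8)  from 1·(103,5) + (62,3)
step 6: (268, 13)  from 1·(165,8) + (103,5)
step 7: (10885, 528)  from 40·(268,13) + (165,8)
step 8: (11153, 541)  from 1·(10885,528) + (268,13)
step 9: (22038, 1069)  from 1·(11153,541) + (10885,528)
…
step 11: (55229, 2679)  from 1·(33191,1610) + (22038,1069)
step 12: (88420, 4289)  from 1·(55229,2679) + (33191,1610)
step 13: (143649, 6968)  from 1·(88420,4289) + (55229,2679)
(x₁, y₁) = (143649, 6968);  143649² − 425·6968² = 1 ✓
k=2:  x_2 = 143649·143649+425·6968·6968 = 41270070401,  y_2 = 143649·6968+6968·143649 = 2001892464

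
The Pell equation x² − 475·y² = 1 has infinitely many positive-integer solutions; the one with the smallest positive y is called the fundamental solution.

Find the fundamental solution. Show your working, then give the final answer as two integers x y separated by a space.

√475 → a₀=21, period (1,3,1,6,2,6,1,3,1,42); ℓ=10 even so k=9
i=0: a=21 ⇒ p=21, q=1
…
i=8: a=3 ⇒ p=45921, q=2107
i=9: a=1 ⇒ p=57799, q=2652
(x₁, y₁) = (57799, 2652);  57799² − 475·2652² = 1 ✓

57799 2652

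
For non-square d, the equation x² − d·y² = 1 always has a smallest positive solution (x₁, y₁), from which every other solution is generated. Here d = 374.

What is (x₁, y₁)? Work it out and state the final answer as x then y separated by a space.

3365 174

√374 → a₀=19, period (2,1,18,1,2,38); ℓ=6 even so k=5
k=0  a_k=19  p_k/q_k = 19/1
k=1  a_k=2  p_k/q_k = 39/2
…
k=3  a_k=18  p_k/q_k = 1083/56
k=4  a_k=1  p_k/q_k = 1141/59
k=5  a_k=2  p_k/q_k = 3365/174
(x₁, y₁) = (3365, 174);  3365² − 374·174² = 1 ✓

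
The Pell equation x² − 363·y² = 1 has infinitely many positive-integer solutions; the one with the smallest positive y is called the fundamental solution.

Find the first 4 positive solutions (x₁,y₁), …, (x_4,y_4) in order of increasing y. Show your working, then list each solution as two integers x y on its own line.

√363 → a₀=19, period (19,38); ℓ=2 even so k=1
step 0: (19, 1)  from 19·(1,0) + (0,1)
step 1: (362, 19)  from 19·(19,1) + (1,0)
(x₁, y₁) = (362, 19);  362² − 363·19² = 1 ✓
(x_2, y_2) = (362·362 + 363·19·19, 362·19 + 19·362) = (262087, 13756)
(x_3, y_3) = (362·262087 + 363·19·13756, 362·13756 + 19·262087) = (189750626, 9959325)
(x_4, y_4) = (362·189750626 + 363·19·9959325, 362·9959325 + 19·189750626) = (137379191137, 7210537544)

362 19
262087 13756
189750626 9959325
137379191137 7210537544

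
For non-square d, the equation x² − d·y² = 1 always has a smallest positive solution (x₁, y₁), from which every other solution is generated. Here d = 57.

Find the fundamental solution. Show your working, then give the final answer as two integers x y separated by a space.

151 20

√57 → a₀=7, period (1,1,4,1,1,14); ℓ=6 even so k=5
a_0=7:  p_0=7·1+0=7,  q_0=7·0+1=1
…
a_2=1:  p_2=1·8+7=15,  q_2=1·1+1=2
a_3=4:  p_3=4·15+8=68,  q_3=4·2+1=9
a_4=1:  p_4=1·68+15=83,  q_4=1·9+2=11
a_5=1:  p_5=1·83+68=151,  q_5=1·11+9=20
→ (151, 20).  Check: 151²=22801, 57·20²=22800, difference 1.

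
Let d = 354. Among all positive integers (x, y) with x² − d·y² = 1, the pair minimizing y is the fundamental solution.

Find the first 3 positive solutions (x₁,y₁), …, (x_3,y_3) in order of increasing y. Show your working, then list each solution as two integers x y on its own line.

258065 13716
133195088449 7079239080
68745981000924305 3653807666346684

√354 → a₀=18, period (1,4,2,2,18,2,2,4,1,36); ℓ=10 even so k=9
k=0  a_k=18  p_k/q_k = 18/1
k=1  a_k=1  p_k/q_k = 19/1
k=2  a_k=4  p_k/q_k = 94/5
…
k=4  a_k=2  p_k/q_k = 508/27
k=5  a_k=18  p_k/q_k = 9351/497
k=6  a_k=2  p_k/q_k = 19210/1021
k=7  a_k=2  p_k/q_k = 47771/2539
k=8  a_k=4  p_k/q_k = 210294/11177
k=9  a_k=1  p_k/q_k = 258065/13716
(x₁, y₁) = (258065, 13716);  258065² − 354·13716² = 1 ✓
(258065+13716√354)^2 = 133195088449 + 7079239080√354
(258065+13716√354)^3 = 68745981000924305 + 3653807666346684√354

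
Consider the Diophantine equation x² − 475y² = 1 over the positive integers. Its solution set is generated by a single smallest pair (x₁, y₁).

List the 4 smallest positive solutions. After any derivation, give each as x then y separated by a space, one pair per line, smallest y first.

57799 2652
6681448801 306565896
772362118440199 35438404443156
89283516160768675201 4096608676513381392

√475 → a₀=21, period (1,3,1,6,2,6,1,3,1,42); ℓ=10 even so k=9
i=0: a=21 ⇒ p=21, q=1
…
i=3: a=1 ⇒ p=109, q=5
i=4: a=6 ⇒ p=741, q=34
…
i=8: a=3 ⇒ p=45921, q=2107
i=9: a=1 ⇒ p=57799, q=2652
fundamental: x₁=57799, y₁=2652  (since 3340724401 − 475·7033104 = 1)
(57799+2652√475)^2 = 6681448801 + 306565896√475
(57799+2652√475)^3 = 772362118440199 + 35438404443156√475
(57799+2652√475)^4 = 89283516160768675201 + 4096608676513381392√475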